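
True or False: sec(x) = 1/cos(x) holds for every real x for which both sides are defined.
Claim: sec(x) = 1/cos(x).
Reasoning: sec(x) is by definition the reciprocal of cos(x), wherever cos(x) ≠ 0.
So the two sides agree for every real x for which both sides are defined.

Conclusion: True.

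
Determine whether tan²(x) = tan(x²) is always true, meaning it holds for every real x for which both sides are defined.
No, this is NOT an identity.

Claim: tan²(x) = tan(x²).
Test a specific point where both sides are defined: x = -π/3.
LHS = tan²(x) ≈ 3.0000
RHS = tan(x²) ≈ 1.9485
Since 3.0000 ≠ 1.9485, the equation fails at this point, so it cannot hold for every real x for which both sides are defined.
tan²(x) means (tan x)², squaring the output; tan(x²) squares the input. These are different functions.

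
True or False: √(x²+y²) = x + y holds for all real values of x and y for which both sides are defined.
False.

Claim: √(x²+y²) = x + y.
Test a specific point where both sides are defined: x = 3, y = 1/2.
LHS = √(x²+y²) ≈ 3.0414
RHS = x + y ≈ 3.5000
Since 3.0414 ≠ 3.5000, the equation fails at this point, so it cannot hold for all real values of x and y for which both sides are defined.
(x+y)² = x² + 2xy + y², not x² + y², so the square root does not split this way.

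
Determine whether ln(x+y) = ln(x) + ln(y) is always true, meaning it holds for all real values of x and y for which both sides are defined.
No, this is NOT an identity.

Claim: ln(x+y) = ln(x) + ln(y).
Test a specific point where both sides are defined: x = 2, y = 1.
LHS = ln(x+y) ≈ 1.0986
RHS = ln(x) + ln(y) ≈ 0.6931
Since 1.0986 ≠ 0.6931, the equation fails at this point, so it cannot hold for all real values of x and y for which both sides are defined.
ln(x) + ln(y) = ln(xy), not ln(x+y).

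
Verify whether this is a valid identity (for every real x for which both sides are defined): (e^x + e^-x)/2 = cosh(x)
Claim: (e^x + e^-x)/2 = cosh(x).
Reasoning: This is exactly the definition of the hyperbolic cosine: cosh(x) := (e^x + e^-x)/2.
So the two sides agree for every real x for which both sides are defined.

Conclusion: Yes, this is an identity.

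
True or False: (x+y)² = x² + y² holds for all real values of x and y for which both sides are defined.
False.

Claim: (x+y)² = x² + y².
Test a specific point where both sides are defined: x = 5, y = -3.
LHS = (x+y)² ≈ 4.0000
RHS = x² + y² ≈ 34.0000
Since 4.0000 ≠ 34.0000, the equation fails at this point, so it cannot hold for all real values of x and y for which both sides are defined.
The correct expansion is (x+y)² = x² + 2xy + y²; the cross term 2xy is missing.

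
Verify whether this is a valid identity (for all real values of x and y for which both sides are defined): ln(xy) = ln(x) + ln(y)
Claim: ln(xy) = ln(x) + ln(y).
Reasoning: Both sides are simultaneously defined only when x, y > 0. Write x = e^p, y = e^q (p = ln x, q = ln y). Then xy = e^p · e^q = e^(p+q), so ln(xy) = p + q = ln(x) + ln(y).
So the two sides agree for all real values of x and y for which both sides are defined.

Conclusion: Yes, this is an identity.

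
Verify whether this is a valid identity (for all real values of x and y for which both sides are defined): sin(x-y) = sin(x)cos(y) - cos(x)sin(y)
Yes, this is an identity.

Claim: sin(x-y) = sin(x)cos(y) - cos(x)sin(y).
Reasoning: Replace y by -y in sin(x+y) = sin(x)cos(y) + cos(x)sin(y) and use cos(-y) = cos(y), sin(-y) = -sin(y): sin(x-y) = sin(x)cos(y) - cos(x)sin(y).
So the two sides agree for all real values of x and y for which both sides are defined.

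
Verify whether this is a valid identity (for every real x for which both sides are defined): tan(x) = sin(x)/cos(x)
Claim: tan(x) = sin(x)/cos(x).
Reasoning: For an angle x whose terminal point on the unit circle is (cos x, sin x), tan(x) is defined as the ratio (second coordinate)/(first coordinate) = sin(x)/cos(x), wherever cos(x) ≠ 0.
So the two sides agree for every real x for which both sides are defined.

Conclusion: Yes, this is an identity.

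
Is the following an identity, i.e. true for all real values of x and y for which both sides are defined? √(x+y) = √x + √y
Claim: √(x+y) = √x + √y.
Test a specific point where both sides are defined: x = 1, y = 3/2.
LHS = √(x+y) ≈ 1.5811
RHS = √x + √y ≈ 2.2247
Since 1.5811 ≠ 2.2247, the equation fails at this point, so it cannot hold for all real values of x and y for which both sides are defined.
Squaring the right side gives x + 2√(xy) + y, not x + y.

Conclusion: No, this is NOT an identity.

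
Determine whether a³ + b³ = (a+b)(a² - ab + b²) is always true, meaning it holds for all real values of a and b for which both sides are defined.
Yes, this is an identity.

Claim: a³ + b³ = (a+b)(a² - ab + b²).
Reasoning: Expand the right side: (a+b)(a² - ab + b²) = a³ - a²b + ab² + a²b - ab² + b³ = a³ + b³ (the middle terms cancel in pairs).
So the two sides agree for all real values of a and b for which both sides are defined.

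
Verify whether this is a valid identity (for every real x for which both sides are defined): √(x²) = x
Claim: √(x²) = x.
Test a specific point where both sides are defined: x = -3.
LHS = √(x²) ≈ 3.0000
RHS = x ≈ -3.0000
Since 3.0000 ≠ -3.0000, the equation fails at this point, so it cannot hold for every real x for which both sides are defined.
√(x²) = |x|, which differs from x whenever x < 0 (both sides are defined for every real x).

Conclusion: No, this is NOT an identity.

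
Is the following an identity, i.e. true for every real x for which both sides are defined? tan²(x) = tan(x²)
No, this is NOT an identity.

Claim: tan²(x) = tan(x²).
Test a specific point where both sides are defined: x = π/6.
LHS = tan²(x) ≈ 0.3333
RHS = tan(x²) ≈ 0.2812
Since 0.3333 ≠ 0.2812, the equation fails at this point, so it cannot hold for every real x for which both sides are defined.
tan²(x) means (tan x)², squaring the output; tan(x²) squares the input. These are different functions.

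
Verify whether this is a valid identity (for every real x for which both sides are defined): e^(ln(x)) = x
Claim: e^(ln(x)) = x.
Reasoning: For x > 0, ln(x) is by definition the exponent p such that e^p = x. Raising e to that exponent therefore returns x: e^(ln x) = x.
So the two sides agree for every real x for which both sides are defined.

Conclusion: Yes, this is an identity.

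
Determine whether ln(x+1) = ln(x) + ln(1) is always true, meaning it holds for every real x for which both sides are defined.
No, this is NOT an identity.

Claim: ln(x+1) = ln(x) + ln(1).
Test a specific point where both sides are defined: x = 5.
LHS = ln(x+1) ≈ 1.7918
RHS = ln(x) + ln(1) ≈ 1.6094
Since 1.7918 ≠ 1.6094, the equation fails at this point, so it cannot hold for every real x for which both sides are defined.
ln(1) = 0, so the right side is just ln(x), which differs from ln(x+1).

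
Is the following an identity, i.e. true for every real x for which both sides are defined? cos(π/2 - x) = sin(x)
Claim: cos(π/2 - x) = sin(x).
Reasoning: Use cos(u - v) = cos(u)cos(v) + sin(u)sin(v) with u = π/2, v = x: cos(π/2)cos(x) + sin(π/2)sin(x) = 0·cos(x) + 1·sin(x) = sin(x).
So the two sides agree for every real x for which both sides are defined.

Conclusion: Yes, this is an identity.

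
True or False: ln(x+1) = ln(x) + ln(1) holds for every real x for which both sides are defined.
Claim: ln(x+1) = ln(x) + ln(1).
Test a specific point where both sides are defined: x = 1/2.
LHS = ln(x+1) ≈ 0.4055
RHS = ln(x) + ln(1) ≈ -0.6931
Since 0.4055 ≠ -0.6931, the equation fails at this point, so it cannot hold for every real x for which both sides are defined.
ln(1) = 0, so the right side is just ln(x), which differs from ln(x+1).

Conclusion: False.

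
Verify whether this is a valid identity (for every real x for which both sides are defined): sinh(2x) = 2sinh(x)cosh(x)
Yes, this is an identity.

Claim: sinh(2x) = 2sinh(x)cosh(x).
Reasoning: 2sinh(x)cosh(x) = 2 · (e^x - e^-x)/2 · (e^x + e^-x)/2 = (e^(2x) - e^(-2x))/2 = sinh(2x).
So the two sides agree for every real x for which both sides are defined.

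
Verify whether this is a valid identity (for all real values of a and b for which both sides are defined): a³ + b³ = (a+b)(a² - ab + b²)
Claim: a³ + b³ = (a+b)(a² - ab + b²).
Reasoning: Expand the right side: (a+b)(a² - ab + b²) = a³ - a²b + ab² + a²b - ab² + b³ = a³ + b³ (the middle terms cancel in pairs).
So the two sides agree for all real values of a and b for which both sides are defined.

Conclusion: Yes, this is an identity.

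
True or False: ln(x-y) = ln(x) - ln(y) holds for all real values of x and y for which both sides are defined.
False.

Claim: ln(x-y) = ln(x) - ln(y).
Test a specific point where both sides are defined: x = 4, y = 3.
LHS = ln(x-y) ≈ 0.0000
RHS = ln(x) - ln(y) ≈ 0.2877
Since 0.0000 ≠ 0.2877, the equation fails at this point, so it cannot hold for all real values of x and y for which both sides are defined.
ln(x) - ln(y) = ln(x/y), not ln(x-y).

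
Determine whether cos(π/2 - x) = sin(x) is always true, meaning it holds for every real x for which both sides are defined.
Claim: cos(π/2 - x) = sin(x).
Reasoning: Use cos(u - v) = cos(u)cos(v) + sin(u)sin(v) with u = π/2, v = x: cos(π/2)cos(x) + sin(π/2)sin(x) = 0·cos(x) + 1·sin(x) = sin(x).
So the two sides agree for every real x for which both sides are defined.

Conclusion: Yes, this is an identity.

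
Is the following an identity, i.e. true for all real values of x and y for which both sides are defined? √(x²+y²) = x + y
No, this is NOT an identity.

Claim: √(x²+y²) = x + y.
Test a specific point where both sides are defined: x = -1, y = -1.
LHS = √(x²+y²) ≈ 1.4142
RHS = x + y ≈ -2.0000
Since 1.4142 ≠ -2.0000, the equation fails at this point, so it cannot hold for all real values of x and y for which both sides are defined.
(x+y)² = x² + 2xy + y², not x² + y², so the square root does not split this way.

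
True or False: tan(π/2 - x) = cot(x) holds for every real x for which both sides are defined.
True.

Claim: tan(π/2 - x) = cot(x).
Reasoning: tan(π/2 - x) = sin(π/2 - x)/cos(π/2 - x) = cos(x)/sin(x) = cot(x), using the cofunction identities sin(π/2 - x) = cos(x) and cos(π/2 - x) = sin(x).
So the two sides agree for every real x for which both sides are defined.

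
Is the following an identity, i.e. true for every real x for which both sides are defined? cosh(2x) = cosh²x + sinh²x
Claim: cosh(2x) = cosh²x + sinh²x.
Reasoning: cosh²x = (e^(2x) + 2 + e^(-2x))/4 and sinh²x = (e^(2x) - 2 + e^(-2x))/4. Adding gives (2e^(2x) + 2e^(-2x))/4 = (e^(2x) + e^(-2x))/2 = cosh(2x).
So the two sides agree for every real x for which both sides are defined.

Conclusion: Yes, this is an identity.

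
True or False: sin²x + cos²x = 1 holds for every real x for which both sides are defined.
True.

Claim: sin²x + cos²x = 1.
Reasoning: The point (cos x, sin x) lies on the unit circle X² + Y² = 1, so cos²x + sin²x = 1 for every real x.
So the two sides agree for every real x for which both sides are defined.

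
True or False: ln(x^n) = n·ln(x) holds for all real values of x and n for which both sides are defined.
True.

Claim: ln(x^n) = n·ln(x).
Reasoning: The right side requires x > 0. For x > 0, x^n = (e^(ln x))^n = e^(n·ln x), so taking ln of both sides gives ln(x^n) = n·ln(x).
So the two sides agree for all real values of x and n for which both sides are defined.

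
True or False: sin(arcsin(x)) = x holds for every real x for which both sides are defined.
True.

Claim: sin(arcsin(x)) = x.
Reasoning: For -1 ≤ x ≤ 1 (where arcsin is defined), arcsin(x) is by definition an angle whose sine equals x. Taking the sine of that angle returns x. (Note the other order, arcsin(sin x) = x, is NOT an identity.)
So the two sides agree for every real x for which both sides are defined.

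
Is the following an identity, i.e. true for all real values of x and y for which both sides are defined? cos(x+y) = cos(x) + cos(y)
No, this is NOT an identity.

Claim: cos(x+y) = cos(x) + cos(y).
Test a specific point where both sides are defined: x = -π/2, y = π/6.
LHS = cos(x+y) ≈ 0.5000
RHS = cos(x) + cos(y) ≈ 0.8660
Since 0.5000 ≠ 0.8660, the equation fails at this point, so it cannot hold for all real values of x and y for which both sides are defined.
The correct expansion is cos(x+y) = cos(x)cos(y) - sin(x)sin(y); cosine is not additive.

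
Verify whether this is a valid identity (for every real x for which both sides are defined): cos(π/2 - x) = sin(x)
Yes, this is an identity.

Claim: cos(π/2 - x) = sin(x).
Reasoning: Use cos(u - v) = cos(u)cos(v) + sin(u)sin(v) with u = π/2, v = x: cos(π/2)cos(x) + sin(π/2)sin(x) = 0·cos(x) + 1·sin(x) = sin(x).
So the two sides agree for every real x for which both sides are defined.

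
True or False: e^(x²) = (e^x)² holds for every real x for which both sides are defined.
Claim: e^(x²) = (e^x)².
Test a specific point where both sides are defined: x = -2.
LHS = e^(x²) ≈ 54.5982
RHS = (e^x)² ≈ 0.0183
Since 54.5982 ≠ 0.0183, the equation fails at this point, so it cannot hold for every real x for which both sides are defined.
(e^x)² = e^(2x), and 2x ≠ x² in general.

Conclusion: False.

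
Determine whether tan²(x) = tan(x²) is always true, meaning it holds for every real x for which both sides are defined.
Claim: tan²(x) = tan(x²).
Test a specific point where both sides are defined: x = -π/4.
LHS = tan²(x) ≈ 1.0000
RHS = tan(x²) ≈ 0.7092
Since 1.0000 ≠ 0.7092, the equation fails at this point, so it cannot hold for every real x for which both sides are defined.
tan²(x) means (tan x)², squaring the output; tan(x²) squares the input. These are different functions.

Conclusion: No, this is NOT an identity.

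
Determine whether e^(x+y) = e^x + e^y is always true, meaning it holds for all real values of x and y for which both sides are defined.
Claim: e^(x+y) = e^x + e^y.
Test a specific point where both sides are defined: x = 1, y = 5.
LHS = e^(x+y) ≈ 403.4288
RHS = e^x + e^y ≈ 151.1314
Since 403.4288 ≠ 151.1314, the equation fails at this point, so it cannot hold for all real values of x and y for which both sides are defined.
The correct rule is e^(x+y) = e^x · e^y (a product, not a sum).

Conclusion: No, this is NOT an identity.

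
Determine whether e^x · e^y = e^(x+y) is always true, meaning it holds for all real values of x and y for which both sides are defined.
Yes, this is an identity.

Claim: e^x · e^y = e^(x+y).
Reasoning: This is the law of exponents for a common base: multiplying powers adds exponents. E.g. from the series, (Σ x^j/j!)(Σ y^k/k!) = Σ_m (Σ_{j+k=m} x^j y^k/(j!k!)) = Σ_m (x+y)^m/m! by the binomial theorem.
So the two sides agree for all real values of x and y for which both sides are defined.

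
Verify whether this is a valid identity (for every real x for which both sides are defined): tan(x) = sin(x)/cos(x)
Yes, this is an identity.

Claim: tan(x) = sin(x)/cos(x).
Reasoning: For an angle x whose terminal point on the unit circle is (cos x, sin x), tan(x) is defined as the ratio (second coordinate)/(first coordinate) = sin(x)/cos(x), wherever cos(x) ≠ 0.
So the two sides agree for every real x for which both sides are defined.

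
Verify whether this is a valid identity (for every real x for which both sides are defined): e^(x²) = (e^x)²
No, this is NOT an identity.

Claim: e^(x²) = (e^x)².
Test a specific point where both sides are defined: x = 1/2.
LHS = e^(x²) ≈ 1.2840
RHS = (e^x)² ≈ 2.7183
Since 1.2840 ≠ 2.7183, the equation fails at this point, so it cannot hold for every real x for which both sides are defined.
(e^x)² = e^(2x), and 2x ≠ x² in general.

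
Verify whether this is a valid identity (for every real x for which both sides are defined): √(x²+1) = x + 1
No, this is NOT an identity.

Claim: √(x²+1) = x + 1.
Test a specific point where both sides are defined: x = 2.
LHS = √(x²+1) ≈ 2.2361
RHS = x + 1 ≈ 3.0000
Since 2.2361 ≠ 3.0000, the equation fails at this point, so it cannot hold for every real x for which both sides are defined.
(x+1)² = x² + 2x + 1 ≠ x² + 1 unless x = 0.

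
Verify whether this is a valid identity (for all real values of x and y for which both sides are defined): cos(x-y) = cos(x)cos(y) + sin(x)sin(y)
Claim: cos(x-y) = cos(x)cos(y) + sin(x)sin(y).
Reasoning: Replace y by -y in cos(x+y) = cos(x)cos(y) - sin(x)sin(y) and use cos(-y) = cos(y), sin(-y) = -sin(y): cos(x-y) = cos(x)cos(y) + sin(x)sin(y).
So the two sides agree for all real values of x and y for which both sides are defined.

Conclusion: Yes, this is an identity.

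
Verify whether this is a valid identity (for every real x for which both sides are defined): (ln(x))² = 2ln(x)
Claim: (ln(x))² = 2ln(x).
Test a specific point where both sides are defined: x = 2.
LHS = (ln(x))² ≈ 0.4805
RHS = 2ln(x) ≈ 1.3863
Since 0.4805 ≠ 1.3863, the equation fails at this point, so it cannot hold for every real x for which both sides are defined.
2ln(x) equals ln(x²), which is not the same as (ln x)².

Conclusion: No, this is NOT an identity.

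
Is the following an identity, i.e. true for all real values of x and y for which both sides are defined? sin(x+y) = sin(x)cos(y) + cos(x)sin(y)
Yes, this is an identity.

Claim: sin(x+y) = sin(x)cos(y) + cos(x)sin(y).
Reasoning: By Euler's formula e^(i(x+y)) = e^(ix)·e^(iy) = (cos x + i·sin x)(cos y + i·sin y). The imaginary part of the left side is sin(x+y); the imaginary part of the product is sin(x)cos(y) + cos(x)sin(y).
So the two sides agree for all real values of x and y for which both sides are defined.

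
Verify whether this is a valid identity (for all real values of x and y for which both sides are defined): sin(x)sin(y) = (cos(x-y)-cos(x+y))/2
Claim: sin(x)sin(y) = (cos(x-y)-cos(x+y))/2.
Reasoning: cos(x-y) = cos(x)cos(y) + sin(x)sin(y) and cos(x+y) = cos(x)cos(y) - sin(x)sin(y). Subtracting, cos(x-y) - cos(x+y) = 2sin(x)sin(y); divide by 2.
So the two sides agree for all real values of x and y for which both sides are defined.

Conclusion: Yes, this is an identity.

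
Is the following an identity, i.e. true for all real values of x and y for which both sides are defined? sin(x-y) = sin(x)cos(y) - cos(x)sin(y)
Yes, this is an identity.

Claim: sin(x-y) = sin(x)cos(y) - cos(x)sin(y).
Reasoning: Replace y by -y in sin(x+y) = sin(x)cos(y) + cos(x)sin(y) and use cos(-y) = cos(y), sin(-y) = -sin(y): sin(x-y) = sin(x)cos(y) - cos(x)sin(y).
So the two sides agree for all real values of x and y for which both sides are defined.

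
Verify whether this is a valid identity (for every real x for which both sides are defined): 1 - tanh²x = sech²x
Claim: 1 - tanh²x = sech²x.
Reasoning: Divide cosh²x - sinh²x = 1 through by cosh²x (never zero): 1 - tanh²x = 1/cosh²x = sech²x.
So the two sides agree for every real x for which both sides are defined.

Conclusion: Yes, this is an identity.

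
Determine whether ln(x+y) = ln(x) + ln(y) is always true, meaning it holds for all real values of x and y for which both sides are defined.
Claim: ln(x+y) = ln(x) + ln(y).
Test a specific point where both sides are defined: x = 3/2, y = 4.
LHS = ln(x+y) ≈ 1.7047
RHS = ln(x) + ln(y) ≈ 1.7918
Since 1.7047 ≠ 1.7918, the equation fails at this point, so it cannot hold for all real values of x and y for which both sides are defined.
ln(x) + ln(y) = ln(xy), not ln(x+y).

Conclusion: No, this is NOT an identity.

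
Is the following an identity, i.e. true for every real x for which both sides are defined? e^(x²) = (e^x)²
Claim: e^(x²) = (e^x)².
Test a specific point where both sides are defined: x = 3.
LHS = e^(x²) ≈ 8103.0839
RHS = (e^x)² ≈ 403.4288
Since 8103.0839 ≠ 403.4288, the equation fails at this point, so it cannot hold for every real x for which both sides are defined.
(e^x)² = e^(2x), and 2x ≠ x² in general.

Conclusion: No, this is NOT an identity.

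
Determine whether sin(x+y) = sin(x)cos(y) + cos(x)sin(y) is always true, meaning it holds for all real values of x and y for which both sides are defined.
Claim: sin(x+y) = sin(x)cos(y) + cos(x)sin(y).
Reasoning: By Euler's formula e^(i(x+y)) = e^(ix)·e^(iy) = (cos x + i·sin x)(cos y + i·sin y). The imaginary part of the left side is sin(x+y); the imaginary part of the product is sin(x)cos(y) + cos(x)sin(y).
So the two sides agree for all real values of x and y for which both sides are defined.

Conclusion: Yes, this is an identity.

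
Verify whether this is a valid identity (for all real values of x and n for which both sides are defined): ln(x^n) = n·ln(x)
Claim: ln(x^n) = n·ln(x).
Reasoning: The right side requires x > 0. For x > 0, x^n = (e^(ln x))^n = e^(n·ln x), so taking ln of both sides gives ln(x^n) = n·ln(x).
So the two sides agree for all real values of x and n for which both sides are defined.

Conclusion: Yes, this is an identity.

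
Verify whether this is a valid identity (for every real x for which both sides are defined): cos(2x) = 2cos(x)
Claim: cos(2x) = 2cos(x).
Test a specific point where both sides are defined: x = π/6.
LHS = cos(2x) ≈ 0.5000
RHS = 2cos(x) ≈ 1.7321
Since 0.5000 ≠ 1.7321, the equation fails at this point, so it cannot hold for every real x for which both sides are defined.
The correct double-angle formula is cos(2x) = cos²x - sin²x.

Conclusion: No, this is NOT an identity.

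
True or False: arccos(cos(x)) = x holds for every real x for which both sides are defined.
False.

Claim: arccos(cos(x)) = x.
Test a specific point where both sides are defined: x = -π/6.
LHS = arccos(cos(x)) ≈ 0.5236
RHS = x ≈ -0.5236
Since 0.5236 ≠ -0.5236, the equation fails at this point, so it cannot hold for every real x for which both sides are defined.
arccos only returns values in [0, π], so arccos(cos(x)) = x holds only for x in that interval, not for all real x.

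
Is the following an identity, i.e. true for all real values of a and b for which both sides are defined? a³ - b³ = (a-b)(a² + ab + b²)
Yes, this is an identity.

Claim: a³ - b³ = (a-b)(a² + ab + b²).
Reasoning: Expand the right side: (a-b)(a² + ab + b²) = a³ + a²b + ab² - a²b - ab² - b³ = a³ - b³ (the middle terms cancel in pairs).
So the two sides agree for all real values of a and b for which both sides are defined.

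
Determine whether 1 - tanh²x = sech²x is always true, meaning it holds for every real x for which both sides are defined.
Yes, this is an identity.

Claim: 1 - tanh²x = sech²x.
Reasoning: Divide cosh²x - sinh²x = 1 through by cosh²x (never zero): 1 - tanh²x = 1/cosh²x = sech²x.
So the two sides agree for every real x for which both sides are defined.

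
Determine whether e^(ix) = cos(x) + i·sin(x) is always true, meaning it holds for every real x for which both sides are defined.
Yes, this is an identity.

Claim: e^(ix) = cos(x) + i·sin(x).
Reasoning: Euler's formula. Expand e^(ix) = Σ (ix)^k / k!. Since i² = -1, the even-k terms are Σ (-1)^m x^(2m)/(2m)! = cos(x) and the odd-k terms are i · Σ (-1)^m x^(2m+1)/(2m+1)! = i·sin(x).
So the two sides agree for every real x for which both sides are defined.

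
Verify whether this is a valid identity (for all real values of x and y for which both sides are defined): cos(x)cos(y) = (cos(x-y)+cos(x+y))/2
Yes, this is an identity.

Claim: cos(x)cos(y) = (cos(x-y)+cos(x+y))/2.
Reasoning: cos(x-y) = cos(x)cos(y) + sin(x)sin(y) and cos(x+y) = cos(x)cos(y) - sin(x)sin(y). Adding, cos(x-y) + cos(x+y) = 2cos(x)cos(y); divide by 2.
So the two sides agree for all real values of x and y for which both sides are defined.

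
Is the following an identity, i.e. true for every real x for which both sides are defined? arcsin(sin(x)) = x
No, this is NOT an identity.

Claim: arcsin(sin(x)) = x.
Test a specific point where both sides are defined: x = 3π/4.
LHS = arcsin(sin(x)) ≈ 0.7854
RHS = x ≈ 2.3562
Since 0.7854 ≠ 2.3562, the equation fails at this point, so it cannot hold for every real x for which both sides are defined.
arcsin only returns values in [-π/2, π/2], so arcsin(sin(x)) = x holds only for x in that interval, not for all real x.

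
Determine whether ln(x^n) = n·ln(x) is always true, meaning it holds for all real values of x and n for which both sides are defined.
Claim: ln(x^n) = n·ln(x).
Reasoning: The right side requires x > 0. For x > 0, x^n = (e^(ln x))^n = e^(n·ln x), so taking ln of both sides gives ln(x^n) = n·ln(x).
So the two sides agree for all real values of x and n for which both sides are defined.

Conclusion: Yes, this is an identity.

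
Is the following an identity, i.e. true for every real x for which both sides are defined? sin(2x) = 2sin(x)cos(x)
Yes, this is an identity.

Claim: sin(2x) = 2sin(x)cos(x).
Reasoning: Put y = x in the addition formula sin(x+y) = sin(x)cos(y) + cos(x)sin(y): sin(2x) = sin(x)cos(x) + cos(x)sin(x) = 2sin(x)cos(x).
So the two sides agree for every real x for which both sides are defined.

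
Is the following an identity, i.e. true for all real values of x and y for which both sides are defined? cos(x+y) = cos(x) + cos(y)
No, this is NOT an identity.

Claim: cos(x+y) = cos(x) + cos(y).
Test a specific point where both sides are defined: x = -π/2, y = π/6.
LHS = cos(x+y) ≈ 0.5000
RHS = cos(x) + cos(y) ≈ 0.8660
Since 0.5000 ≠ 0.8660, the equation fails at this point, so it cannot hold for all real values of x and y for which both sides are defined.
The correct expansion is cos(x+y) = cos(x)cos(y) - sin(x)sin(y); cosine is not additive.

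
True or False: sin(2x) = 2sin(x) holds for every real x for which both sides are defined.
False.

Claim: sin(2x) = 2sin(x).
Test a specific point where both sides are defined: x = π/4.
LHS = sin(2x) ≈ 1.0000
RHS = 2sin(x) ≈ 1.4142
Since 1.0000 ≠ 1.4142, the equation fails at this point, so it cannot hold for every real x for which both sides are defined.
The correct double-angle formula is sin(2x) = 2sin(x)cos(x).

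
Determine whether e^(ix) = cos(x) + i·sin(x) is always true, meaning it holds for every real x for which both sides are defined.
Claim: e^(ix) = cos(x) + i·sin(x).
Reasoning: Euler's formula. Expand e^(ix) = Σ (ix)^k / k!. Since i² = -1, the even-k terms are Σ (-1)^m x^(2m)/(2m)! = cos(x) and the odd-k terms are i · Σ (-1)^m x^(2m+1)/(2m+1)! = i·sin(x).
So the two sides agree for every real x for which both sides are defined.

Conclusion: Yes, this is an identity.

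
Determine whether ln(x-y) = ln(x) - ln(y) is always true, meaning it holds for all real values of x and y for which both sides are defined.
No, this is NOT an identity.

Claim: ln(x-y) = ln(x) - ln(y).
Test a specific point where both sides are defined: x = 3, y = 1.
LHS = ln(x-y) ≈ 0.6931
RHS = ln(x) - ln(y) ≈ 1.0986
Since 0.6931 ≠ 1.0986, the equation fails at this point, so it cannot hold for all real values of x and y for which both sides are defined.
ln(x) - ln(y) = ln(x/y), not ln(x-y).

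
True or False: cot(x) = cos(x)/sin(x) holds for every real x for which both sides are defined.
Claim: cot(x) = cos(x)/sin(x).
Reasoning: cot(x) is defined as 1/tan(x) = 1/(sin(x)/cos(x)) = cos(x)/sin(x), wherever sin(x) ≠ 0.
So the two sides agree for every real x for which both sides are defined.

Conclusion: True.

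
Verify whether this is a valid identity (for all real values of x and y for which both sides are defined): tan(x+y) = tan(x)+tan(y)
No, this is NOT an identity.

Claim: tan(x+y) = tan(x)+tan(y).
Test a specific point where both sides are defined: x = -π/3, y = -π/4.
LHS = tan(x+y) ≈ 3.7321
RHS = tan(x)+tan(y) ≈ -2.7321
Since 3.7321 ≠ -2.7321, the equation fails at this point, so it cannot hold for all real values of x and y for which both sides are defined.
The correct formula is tan(x+y) = (tan(x) + tan(y))/(1 - tan(x)tan(y)).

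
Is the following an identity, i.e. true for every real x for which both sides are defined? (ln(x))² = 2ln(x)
Claim: (ln(x))² = 2ln(x).
Test a specific point where both sides are defined: x = 3/2.
LHS = (ln(x))² ≈ 0.1644
RHS = 2ln(x) ≈ 0.8109
Since 0.1644 ≠ 0.8109, the equation fails at this point, so it cannot hold for every real x for which both sides are defined.
2ln(x) equals ln(x²), which is not the same as (ln x)².

Conclusion: No, this is NOT an identity.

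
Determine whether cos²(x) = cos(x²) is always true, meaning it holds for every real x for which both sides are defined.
Claim: cos²(x) = cos(x²).
Test a specific point where both sides are defined: x = π/4.
LHS = cos²(x) ≈ 0.5000
RHS = cos(x²) ≈ 0.8157
Since 0.5000 ≠ 0.8157, the equation fails at this point, so it cannot hold for every real x for which both sides are defined.
cos²(x) means (cos x)², squaring the output; cos(x²) squares the input. These are different functions.

Conclusion: No, this is NOT an identity.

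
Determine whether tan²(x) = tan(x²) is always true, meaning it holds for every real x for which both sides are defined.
Claim: tan²(x) = tan(x²).
Test a specific point where both sides are defined: x = -π/3.
LHS = tan²(x) ≈ 3.0000
RHS = tan(x²) ≈ 1.9485
Since 3.0000 ≠ 1.9485, the equation fails at this point, so it cannot hold for every real x for which both sides are defined.
tan²(x) means (tan x)², squaring the output; tan(x²) squares the input. These are different functions.

Conclusion: No, this is NOT an identity.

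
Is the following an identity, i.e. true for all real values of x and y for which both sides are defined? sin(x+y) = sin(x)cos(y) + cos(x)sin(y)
Yes, this is an identity.

Claim: sin(x+y) = sin(x)cos(y) + cos(x)sin(y).
Reasoning: By Euler's formula e^(i(x+y)) = e^(ix)·e^(iy) = (cos x + i·sin x)(cos y + i·sin y). The imaginary part of the left side is sin(x+y); the imaginary part of the product is sin(x)cos(y) + cos(x)sin(y).
So the two sides agree for all real values of x and y for which both sides are defined.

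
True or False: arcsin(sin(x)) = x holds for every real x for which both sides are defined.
False.

Claim: arcsin(sin(x)) = x.
Test a specific point where both sides are defined: x = π.
LHS = arcsin(sin(x)) ≈ 0.0000
RHS = x ≈ 3.1416
Since 0.0000 ≠ 3.1416, the equation fails at this point, so it cannot hold for every real x for which both sides are defined.
arcsin only returns values in [-π/2, π/2], so arcsin(sin(x)) = x holds only for x in that interval, not for all real x.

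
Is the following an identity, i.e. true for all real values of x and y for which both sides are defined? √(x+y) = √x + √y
Claim: √(x+y) = √x + √y.
Test a specific point where both sides are defined: x = 1/2, y = 3.
LHS = √(x+y) ≈ 1.8708
RHS = √x + √y ≈ 2.4392
Since 1.8708 ≠ 2.4392, the equation fails at this point, so it cannot hold for all real values of x and y for which both sides are defined.
Squaring the right side gives x + 2√(xy) + y, not x + y.

Conclusion: No, this is NOT an identity.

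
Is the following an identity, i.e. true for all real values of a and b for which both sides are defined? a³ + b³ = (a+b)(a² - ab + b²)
Claim: a³ + b³ = (a+b)(a² - ab + b²).
Reasoning: Expand the right side: (a+b)(a² - ab + b²) = a³ - a²b + ab² + a²b - ab² + b³ = a³ + b³ (the middle terms cancel in pairs).
So the two sides agree for all real values of a and b for which both sides are defined.

Conclusion: Yes, this is an identity.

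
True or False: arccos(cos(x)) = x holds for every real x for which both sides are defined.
False.

Claim: arccos(cos(x)) = x.
Test a specific point where both sides are defined: x = -π/3.
LHS = arccos(cos(x)) ≈ 1.0472
RHS = x ≈ -1.0472
Since 1.0472 ≠ -1.0472, the equation fails at this point, so it cannot hold for every real x for which both sides are defined.
arccos only returns values in [0, π], so arccos(cos(x)) = x holds only for x in that interval, not for all real x.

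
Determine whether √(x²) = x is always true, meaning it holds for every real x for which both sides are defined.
Claim: √(x²) = x.
Test a specific point where both sides are defined: x = -2.
LHS = √(x²) ≈ 2.0000
RHS = x ≈ -2.0000
Since 2.0000 ≠ -2.0000, the equation fails at this point, so it cannot hold for every real x for which both sides are defined.
√(x²) = |x|, which differs from x whenever x < 0 (both sides are defined for every real x).

Conclusion: No, this is NOT an identity.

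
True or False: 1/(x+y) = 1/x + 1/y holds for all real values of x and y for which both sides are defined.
False.

Claim: 1/(x+y) = 1/x + 1/y.
Test a specific point where both sides are defined: x = 4, y = -1.
LHS = 1/(x+y) ≈ 0.3333
RHS = 1/x + 1/y ≈ -0.7500
Since 0.3333 ≠ -0.7500, the equation fails at this point, so it cannot hold for all real values of x and y for which both sides are defined.
1/x + 1/y = (x+y)/(xy), which is not 1/(x+y).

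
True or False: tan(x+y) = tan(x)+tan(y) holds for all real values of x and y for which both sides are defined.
Claim: tan(x+y) = tan(x)+tan(y).
Test a specific point where both sides are defined: x = 3π/4, y = π/6.
LHS = tan(x+y) ≈ -0.2679
RHS = tan(x)+tan(y) ≈ -0.4226
Since -0.2679 ≠ -0.4226, the equation fails at this point, so it cannot hold for all real values of x and y for which both sides are defined.
The correct formula is tan(x+y) = (tan(x) + tan(y))/(1 - tan(x)tan(y)).

Conclusion: False.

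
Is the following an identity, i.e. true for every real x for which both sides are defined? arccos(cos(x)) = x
No, this is NOT an identity.

Claim: arccos(cos(x)) = x.
Test a specific point where both sides are defined: x = -π/4.
LHS = arccos(cos(x)) ≈ 0.7854
RHS = x ≈ -0.7854
Since 0.7854 ≠ -0.7854, the equation fails at this point, so it cannot hold for every real x for which both sides are defined.
arccos only returns values in [0, π], so arccos(cos(x)) = x holds only for x in that interval, not for all real x.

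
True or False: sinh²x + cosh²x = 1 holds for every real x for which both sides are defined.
Claim: sinh²x + cosh²x = 1.
Test a specific point where both sides are defined: x = 1/2.
LHS = sinh²x + cosh²x ≈ 1.5431
RHS = 1 ≈ 1.0000
Since 1.5431 ≠ 1.0000, the equation fails at this point, so it cannot hold for every real x for which both sides are defined.
The correct hyperbolic identity is cosh²x - sinh²x = 1 (a difference); the sum sinh²x + cosh²x equals cosh(2x).

Conclusion: False.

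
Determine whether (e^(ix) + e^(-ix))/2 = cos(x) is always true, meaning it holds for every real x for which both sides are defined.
Yes, this is an identity.

Claim: (e^(ix) + e^(-ix))/2 = cos(x).
Reasoning: By Euler's formula e^(ix) = cos(x) + i·sin(x) and e^(-ix) = cos(x) - i·sin(x). Adding cancels the sine terms: e^(ix) + e^(-ix) = 2cos(x); divide by 2.
So the two sides agree for every real x for which both sides are defined.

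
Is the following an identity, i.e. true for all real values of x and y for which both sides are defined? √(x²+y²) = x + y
No, this is NOT an identity.

Claim: √(x²+y²) = x + y.
Test a specific point where both sides are defined: x = 4, y = 5.
LHS = √(x²+y²) ≈ 6.4031
RHS = x + y ≈ 9.0000
Since 6.4031 ≠ 9.0000, the equation fails at this point, so it cannot hold for all real values of x and y for which both sides are defined.
(x+y)² = x² + 2xy + y², not x² + y², so the square root does not split this way.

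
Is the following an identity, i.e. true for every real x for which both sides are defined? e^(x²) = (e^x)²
Claim: e^(x²) = (e^x)².
Test a specific point where both sides are defined: x = 1/2.
LHS = e^(x²) ≈ 1.2840
RHS = (e^x)² ≈ 2.7183
Since 1.2840 ≠ 2.7183, the equation fails at this point, so it cannot hold for every real x for which both sides are defined.
(e^x)² = e^(2x), and 2x ≠ x² in general.

Conclusion: No, this is NOT an identity.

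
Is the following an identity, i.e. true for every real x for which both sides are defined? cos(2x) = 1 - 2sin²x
Claim: cos(2x) = 1 - 2sin²x.
Reasoning: cos(2x) = cos²x - sin²x. Replace cos²x by 1 - sin²x: (1 - sin²x) - sin²x = 1 - 2sin²x.
So the two sides agree for every real x for which both sides are defined.

Conclusion: Yes, this is an identity.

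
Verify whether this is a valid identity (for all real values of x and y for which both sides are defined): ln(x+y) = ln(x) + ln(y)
No, this is NOT an identity.

Claim: ln(x+y) = ln(x) + ln(y).
Test a specific point where both sides are defined: x = 1, y = 2.
LHS = ln(x+y) ≈ 1.0986
RHS = ln(x) + ln(y) ≈ 0.6931
Since 1.0986 ≠ 0.6931, the equation fails at this point, so it cannot hold for all real values of x and y for which both sides are defined.
ln(x) + ln(y) = ln(xy), not ln(x+y).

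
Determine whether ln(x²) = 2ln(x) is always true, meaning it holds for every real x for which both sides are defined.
Claim: ln(x²) = 2ln(x).
Reasoning: The right side requires x > 0. For x > 0, x² = (e^(ln x))² = e^(2ln x), so ln(x²) = 2ln(x). (For x < 0 the right side is undefined, so those values are outside the claim.)
So the two sides agree for every real x for which both sides are defined.

Conclusion: Yes, this is an identity.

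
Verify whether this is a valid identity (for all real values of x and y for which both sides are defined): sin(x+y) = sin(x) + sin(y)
Claim: sin(x+y) = sin(x) + sin(y).
Test a specific point where both sides are defined: x = 2π/3, y = π/2.
LHS = sin(x+y) ≈ -0.5000
RHS = sin(x) + sin(y) ≈ 1.8660
Since -0.5000 ≠ 1.8660, the equation fails at this point, so it cannot hold for all real values of x and y for which both sides are defined.
The correct expansion is sin(x+y) = sin(x)cos(y) + cos(x)sin(y); sine is not additive.

Conclusion: No, this is NOT an identity.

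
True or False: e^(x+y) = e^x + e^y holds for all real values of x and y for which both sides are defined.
Claim: e^(x+y) = e^x + e^y.
Test a specific point where both sides are defined: x = 5, y = -1.
LHS = e^(x+y) ≈ 54.5982
RHS = e^x + e^y ≈ 148.7810
Since 54.5982 ≠ 148.7810, the equation fails at this point, so it cannot hold for all real values of x and y for which both sides are defined.
The correct rule is e^(x+y) = e^x · e^y (a product, not a sum).

Conclusion: False.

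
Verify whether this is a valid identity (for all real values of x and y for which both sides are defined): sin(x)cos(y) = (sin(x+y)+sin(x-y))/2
Claim: sin(x)cos(y) = (sin(x+y)+sin(x-y))/2.
Reasoning: sin(x+y) = sin(x)cos(y) + cos(x)sin(y) and sin(x-y) = sin(x)cos(y) - cos(x)sin(y). Adding, sin(x+y) + sin(x-y) = 2sin(x)cos(y); divide by 2.
So the two sides agree for all real values of x and y for which both sides are defined.

Conclusion: Yes, this is an identity.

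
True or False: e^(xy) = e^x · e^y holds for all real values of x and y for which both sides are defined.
Claim: e^(xy) = e^x · e^y.
Test a specific point where both sides are defined: x = 3/2, y = 3/2.
LHS = e^(xy) ≈ 9.4877
RHS = e^x · e^y ≈ 20.0855
Since 9.4877 ≠ 20.0855, the equation fails at this point, so it cannot hold for all real values of x and y for which both sides are defined.
e^x · e^y = e^(x+y), not e^(xy).

Conclusion: False.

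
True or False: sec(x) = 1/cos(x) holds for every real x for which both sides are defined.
True.

Claim: sec(x) = 1/cos(x).
Reasoning: sec(x) is by definition the reciprocal of cos(x), wherever cos(x) ≠ 0.
So the two sides agree for every real x for which both sides are defined.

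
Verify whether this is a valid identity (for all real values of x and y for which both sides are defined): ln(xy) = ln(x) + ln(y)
Yes, this is an identity.

Claim: ln(xy) = ln(x) + ln(y).
Reasoning: Both sides are simultaneously defined only when x, y > 0. Write x = e^p, y = e^q (p = ln x, q = ln y). Then xy = e^p · e^q = e^(p+q), so ln(xy) = p + q = ln(x) + ln(y).
So the two sides agree for all real values of x and y for which both sides are defined.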